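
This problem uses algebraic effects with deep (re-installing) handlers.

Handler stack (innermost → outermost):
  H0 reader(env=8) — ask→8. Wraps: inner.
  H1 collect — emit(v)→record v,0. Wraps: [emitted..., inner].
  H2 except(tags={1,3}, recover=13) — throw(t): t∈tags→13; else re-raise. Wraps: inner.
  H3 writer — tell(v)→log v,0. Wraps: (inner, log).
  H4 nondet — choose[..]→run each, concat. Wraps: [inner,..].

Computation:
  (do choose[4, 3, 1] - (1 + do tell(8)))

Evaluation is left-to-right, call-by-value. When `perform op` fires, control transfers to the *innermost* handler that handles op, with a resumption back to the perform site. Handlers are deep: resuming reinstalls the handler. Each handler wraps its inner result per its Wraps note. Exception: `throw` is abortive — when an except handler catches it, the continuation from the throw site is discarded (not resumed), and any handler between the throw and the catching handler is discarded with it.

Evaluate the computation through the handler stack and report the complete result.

Answer: [([3], (8)), ([2], (8)), ([0], (8))]

Step-by-step:
choose[4, 3, 1] @ H4
  branch[0] choose=4:
    tell(8) @ H3 ⇒ log+=8
    H0 returns 3
    H1 returns [3]
    H2 returns [3]
    H3 returns ([3], (8))
    H4 returns [([3], (8))]
  branch[1] choose=3:
    tell(8) @ H3 ⇒ log+=8
    H0 returns 2
    H1 returns [2]
    H2 returns [2]
    H3 returns ([2], (8))
    H4 returns [([2], (8))]
  branch[2] choose=1:
    tell(8) @ H3 ⇒ log+=8
    H0 returns 0
    H1 returns [0]
    H2 returns [0]
    H3 returns ([0], (8))
    H4 returns [([0], (8))]
= [([3], (8)), ([2], (8)), ([0], (8))]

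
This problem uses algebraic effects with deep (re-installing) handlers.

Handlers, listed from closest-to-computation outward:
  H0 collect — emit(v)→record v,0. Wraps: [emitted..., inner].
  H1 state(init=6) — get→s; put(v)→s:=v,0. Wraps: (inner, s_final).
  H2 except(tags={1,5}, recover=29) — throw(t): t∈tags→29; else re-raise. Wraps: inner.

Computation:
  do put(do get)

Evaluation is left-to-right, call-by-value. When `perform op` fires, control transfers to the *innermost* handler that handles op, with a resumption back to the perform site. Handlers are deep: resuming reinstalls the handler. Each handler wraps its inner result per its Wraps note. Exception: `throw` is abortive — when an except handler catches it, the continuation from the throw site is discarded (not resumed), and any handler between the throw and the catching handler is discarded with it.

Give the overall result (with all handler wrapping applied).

Working:
get @ H1 ⇒ 6
put(6) @ H1 ⇒ s:=6
H0 returns [0]
H1 returns ([0], 6)
H2 returns ([0], 6)
= ([0], 6)

Answer: ([0], 6)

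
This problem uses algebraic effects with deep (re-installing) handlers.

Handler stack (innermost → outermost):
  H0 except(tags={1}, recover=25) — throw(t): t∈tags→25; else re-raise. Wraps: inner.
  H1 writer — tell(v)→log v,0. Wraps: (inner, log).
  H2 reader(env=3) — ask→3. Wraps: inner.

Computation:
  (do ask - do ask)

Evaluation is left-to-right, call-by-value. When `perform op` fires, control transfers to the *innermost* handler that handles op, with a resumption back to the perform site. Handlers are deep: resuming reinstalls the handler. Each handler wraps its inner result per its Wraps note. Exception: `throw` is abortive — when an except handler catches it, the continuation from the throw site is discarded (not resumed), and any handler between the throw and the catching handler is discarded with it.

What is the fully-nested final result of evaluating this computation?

Answer: (0, ())

Evaluation trace:
ask @ H2 ⇒ 3
ask @ H2 ⇒ 3
H0 returns 0
H1 returns (0, ())
H2 returns (0, ())
= (0, ())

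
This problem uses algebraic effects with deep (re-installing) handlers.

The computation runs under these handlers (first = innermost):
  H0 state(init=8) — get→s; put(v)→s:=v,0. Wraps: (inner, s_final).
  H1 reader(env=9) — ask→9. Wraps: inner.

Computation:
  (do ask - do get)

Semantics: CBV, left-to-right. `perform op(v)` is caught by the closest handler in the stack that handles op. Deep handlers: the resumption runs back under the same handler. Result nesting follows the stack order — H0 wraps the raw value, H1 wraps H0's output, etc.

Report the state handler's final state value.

Answer: 8

Evaluation trace:
ask @ H1 ⇒ 9
get @ H0 ⇒ 8
H0 returns (1, 8)
H1 returns (1, 8)
= (1, 8)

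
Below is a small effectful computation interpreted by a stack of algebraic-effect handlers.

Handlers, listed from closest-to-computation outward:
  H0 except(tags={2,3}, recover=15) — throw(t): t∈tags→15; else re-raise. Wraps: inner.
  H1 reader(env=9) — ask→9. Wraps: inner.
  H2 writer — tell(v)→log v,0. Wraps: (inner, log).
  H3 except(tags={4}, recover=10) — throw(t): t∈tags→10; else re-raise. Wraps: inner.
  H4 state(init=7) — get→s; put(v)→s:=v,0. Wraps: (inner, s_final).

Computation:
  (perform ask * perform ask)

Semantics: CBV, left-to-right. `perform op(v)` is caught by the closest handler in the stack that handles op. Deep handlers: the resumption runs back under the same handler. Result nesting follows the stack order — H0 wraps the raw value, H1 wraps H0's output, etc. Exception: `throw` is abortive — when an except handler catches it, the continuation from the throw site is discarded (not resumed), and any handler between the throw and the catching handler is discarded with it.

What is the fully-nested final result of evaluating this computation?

Answer: ((81, ()), 7)

Working:
ask @ H1 ⇒ 9
ask @ H1 ⇒ 9
H0 returns 81
H1 returns 81
H2 returns (81, ())
H3 returns (81, ())
H4 returns ((81, ()), 7)
= ((81, ()), 7)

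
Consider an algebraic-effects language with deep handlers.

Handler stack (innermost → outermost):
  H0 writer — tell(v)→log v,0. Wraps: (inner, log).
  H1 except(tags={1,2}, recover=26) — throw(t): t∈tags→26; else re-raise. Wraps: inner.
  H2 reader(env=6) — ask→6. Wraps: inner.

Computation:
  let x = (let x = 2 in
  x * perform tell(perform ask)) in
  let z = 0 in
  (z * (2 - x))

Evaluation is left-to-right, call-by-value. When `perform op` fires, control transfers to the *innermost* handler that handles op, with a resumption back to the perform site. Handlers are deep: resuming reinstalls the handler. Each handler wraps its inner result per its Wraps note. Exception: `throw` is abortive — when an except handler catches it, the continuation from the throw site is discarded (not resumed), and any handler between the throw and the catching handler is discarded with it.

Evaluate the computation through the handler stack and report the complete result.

Answer: (0, (6))

Evaluation trace:
ask @ H2 ⇒ 6
tell(6) @ H0 ⇒ log+=6
H0 returns (0, (6))
H1 returns (0, (6))
H2 returns (0, (6))
= (0, (6))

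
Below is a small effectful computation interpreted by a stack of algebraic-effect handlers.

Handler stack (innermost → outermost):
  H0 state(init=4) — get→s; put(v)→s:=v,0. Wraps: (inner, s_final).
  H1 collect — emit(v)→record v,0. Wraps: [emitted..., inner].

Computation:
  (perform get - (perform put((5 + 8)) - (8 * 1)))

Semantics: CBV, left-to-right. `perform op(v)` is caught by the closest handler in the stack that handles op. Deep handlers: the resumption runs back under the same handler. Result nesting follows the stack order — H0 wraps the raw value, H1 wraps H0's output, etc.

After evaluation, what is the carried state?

Step-by-step:
get @ H0 ⇒ 4
put(13) @ H0 ⇒ s:=13
H0 returns (12, 13)
H1 returns [(12, 13)]
= [(12, 13)]

Answer: 13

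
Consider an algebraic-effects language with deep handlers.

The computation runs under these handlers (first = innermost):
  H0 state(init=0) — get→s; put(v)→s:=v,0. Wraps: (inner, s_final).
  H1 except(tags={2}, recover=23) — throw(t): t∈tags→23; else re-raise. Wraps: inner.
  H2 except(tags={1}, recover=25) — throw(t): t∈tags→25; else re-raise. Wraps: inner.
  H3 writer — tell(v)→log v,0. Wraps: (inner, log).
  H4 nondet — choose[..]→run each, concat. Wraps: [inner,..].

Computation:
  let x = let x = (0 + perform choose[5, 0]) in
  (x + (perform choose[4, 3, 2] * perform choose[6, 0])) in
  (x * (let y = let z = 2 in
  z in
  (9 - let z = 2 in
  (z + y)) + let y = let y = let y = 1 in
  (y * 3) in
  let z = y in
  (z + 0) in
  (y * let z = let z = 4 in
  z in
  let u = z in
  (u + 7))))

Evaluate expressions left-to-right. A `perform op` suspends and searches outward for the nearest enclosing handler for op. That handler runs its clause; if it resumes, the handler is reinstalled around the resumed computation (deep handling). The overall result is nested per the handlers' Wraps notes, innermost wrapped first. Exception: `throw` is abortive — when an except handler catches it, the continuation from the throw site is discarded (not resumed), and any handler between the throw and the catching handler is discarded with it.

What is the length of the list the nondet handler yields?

Answer: 12

Evaluation trace:
choose[5, 0] @ H4
  branch[0] choose=5:
    choose[4, 3, 2] @ H4
      branch[0] choose=4:
        choose[6, 0] @ H4
          branch[0] choose=6:
            H0 returns (1102, 0)
            H1 returns (1102, 0)
            H2 returns (1102, 0)
            H3 returns ((1102, 0), ())
            H4 returns [((1102, 0), ())]
          branch[1] choose=0:
            H0 returns (190, 0)
            H1 returns (190, 0)
            H2 returns (190, 0)
            H3 returns ((190, 0), ())
            H4 returns [((190, 0), ())]
      branch[1] choose=3:
        choose[6, 0] @ H4
          branch[0] choose=6:
            H0 returns (874, 0)
            H1 returns (874, 0)
            H2 returns (874, 0)
            H3 returns ((874, 0), ())
            H4 returns [((874, 0), ())]
          branch[1] choose=0:
            H0 returns (190, 0)
            H1 returns (190, 0)
            H2 returns (190, 0)
            H3 returns ((190, 0), ())
            H4 returns [((190, 0), ())]
      branch[2] choose=2:
        choose[6, 0] @ H4
          branch[0] choose=6:
            H0 returns (646, 0)
            H1 returns (646, 0)
            H2 returns (646, 0)
            H3 returns ((646, 0), ())
            H4 returns [((646, 0), ())]
          branch[1] choose=0:
            H0 returns (190, 0)
            H1 returns (190, 0)
            H2 returns (190, 0)
            H3 returns ((190, 0), ())
            H4 returns [((190, 0), ())]
  branch[1] choose=0:
    choose[4, 3, 2] @ H4
      branch[0] choose=4:
        choose[6, 0] @ H4
          branch[0] choose=6:
            H0 returns (912, 0)
            H1 returns (912, 0)
            H2 returns (912, 0)
            H3 returns ((912, 0), ())
            H4 returns [((912, 0), ())]
          branch[1] choose=0:
            H0 returns (0, 0)
            H1 returns (0, 0)
            H2 returns (0, 0)
            H3 returns ((0, 0), ())
            H4 returns [((0, 0), ())]
      branch[1] choose=3:
        choose[6, 0] @ H4
          branch[0] choose=6:
            H0 returns (684, 0)
            H1 returns (684, 0)
            H2 returns (684, 0)
            H3 returns ((684, 0), ())
            H4 returns [((684, 0), ())]
          branch[1] choose=0:
            H0 returns (0, 0)
            H1 returns (0, 0)
            H2 returns (0, 0)
            H3 returns ((0, 0), ())
            H4 returns [((0, 0), ())]
      branch[2] choose=2:
        choose[6, 0] @ H4
          branch[0] choose=6:
            H0 returns (456, 0)
            H1 returns (456, 0)
            H2 returns (456, 0)
            H3 returns ((456, 0), ())
            H4 returns [((456, 0), ())]
          branch[1] choose=0:
            H0 returns (0, 0)
            H1 returns (0, 0)
            H2 returns (0, 0)
            H3 returns ((0, 0), ())
            H4 returns [((0, 0), ())]
= [((1102, 0), ()), ((190, 0), ()), ((874, 0), ()), ((190, 0), ()), ((646, 0), ()), ((190, 0), ()), ((912, 0), ()), ((0, 0), ()), ((684, 0), ()), ((0, 0), ()), ((456, 0), ()), ((0, 0), ())]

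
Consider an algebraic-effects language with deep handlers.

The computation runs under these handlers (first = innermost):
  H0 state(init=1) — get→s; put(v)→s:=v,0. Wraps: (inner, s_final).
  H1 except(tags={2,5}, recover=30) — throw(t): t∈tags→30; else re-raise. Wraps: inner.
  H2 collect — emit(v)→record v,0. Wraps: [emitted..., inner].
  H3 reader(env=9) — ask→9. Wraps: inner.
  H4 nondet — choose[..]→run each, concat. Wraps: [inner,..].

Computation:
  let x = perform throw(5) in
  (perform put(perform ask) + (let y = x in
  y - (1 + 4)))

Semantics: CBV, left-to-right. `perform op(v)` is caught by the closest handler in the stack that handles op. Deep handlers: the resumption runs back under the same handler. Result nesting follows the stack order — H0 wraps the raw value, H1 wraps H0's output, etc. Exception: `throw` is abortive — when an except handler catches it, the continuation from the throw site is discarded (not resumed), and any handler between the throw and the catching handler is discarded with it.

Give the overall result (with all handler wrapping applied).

Answer: [[30]]

Evaluation trace:
throw(5) @ H1 caught ⇒ 30
H2 returns [30]
H3 returns [30]
H4 returns [[30]]
= [[30]]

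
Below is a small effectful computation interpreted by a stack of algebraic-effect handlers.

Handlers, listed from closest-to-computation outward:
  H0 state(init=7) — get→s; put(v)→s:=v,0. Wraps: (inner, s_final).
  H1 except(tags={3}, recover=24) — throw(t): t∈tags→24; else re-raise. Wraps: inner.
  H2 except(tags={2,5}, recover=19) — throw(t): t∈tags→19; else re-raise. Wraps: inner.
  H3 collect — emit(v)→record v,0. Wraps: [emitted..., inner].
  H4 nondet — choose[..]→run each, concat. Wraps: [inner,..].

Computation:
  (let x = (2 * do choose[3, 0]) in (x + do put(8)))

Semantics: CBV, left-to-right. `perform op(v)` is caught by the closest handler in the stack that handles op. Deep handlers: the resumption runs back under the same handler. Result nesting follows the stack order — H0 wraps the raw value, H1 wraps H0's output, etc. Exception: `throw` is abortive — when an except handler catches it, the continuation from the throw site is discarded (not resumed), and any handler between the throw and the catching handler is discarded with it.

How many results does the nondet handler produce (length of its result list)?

Answer: 2

Working:
choose[3, 0] @ H4
  branch[0] choose=3:
    put(8) @ H0 ⇒ s:=8
    H0 returns (6, 8)
    H1 returns (6, 8)
    H2 returns (6, 8)
    H3 returns [(6, 8)]
    H4 returns [[(6, 8)]]
  branch[1] choose=0:
    put(8) @ H0 ⇒ s:=8
    H0 returns (0, 8)
    H1 returns (0, 8)
    H2 returns (0, 8)
    H3 returns [(0, 8)]
    H4 returns [[(0, 8)]]
= [[(6, 8)], [(0, 8)]]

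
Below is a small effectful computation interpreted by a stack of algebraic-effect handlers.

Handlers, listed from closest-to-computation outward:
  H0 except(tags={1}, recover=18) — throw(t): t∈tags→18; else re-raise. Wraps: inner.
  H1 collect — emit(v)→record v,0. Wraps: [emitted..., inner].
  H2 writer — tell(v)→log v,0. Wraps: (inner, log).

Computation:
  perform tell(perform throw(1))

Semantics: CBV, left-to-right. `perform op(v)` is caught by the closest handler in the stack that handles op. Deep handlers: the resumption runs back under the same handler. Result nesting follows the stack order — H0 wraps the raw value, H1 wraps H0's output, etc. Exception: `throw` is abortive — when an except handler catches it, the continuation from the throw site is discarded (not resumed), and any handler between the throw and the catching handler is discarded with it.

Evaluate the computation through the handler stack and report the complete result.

Answer: ([18], ())

Working:
throw(1) @ H0 caught ⇒ 18
H1 returns [18]
H2 returns ([18], ())
= ([18], ())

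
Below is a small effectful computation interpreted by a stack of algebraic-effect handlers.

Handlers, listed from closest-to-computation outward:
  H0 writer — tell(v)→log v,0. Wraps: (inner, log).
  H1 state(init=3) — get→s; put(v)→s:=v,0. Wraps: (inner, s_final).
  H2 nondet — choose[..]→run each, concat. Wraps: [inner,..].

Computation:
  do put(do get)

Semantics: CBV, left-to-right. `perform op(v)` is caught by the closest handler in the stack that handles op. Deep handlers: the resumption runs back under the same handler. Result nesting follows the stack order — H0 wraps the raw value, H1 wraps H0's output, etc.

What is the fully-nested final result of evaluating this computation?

Answer: [((0, ()), 3)]

Evaluation trace:
get @ H1 ⇒ 3
put(3) @ H1 ⇒ s:=3
H0 returns (0, ())
H1 returns ((0, ()), 3)
H2 returns [((0, ()), 3)]
= [((0, ()), 3)]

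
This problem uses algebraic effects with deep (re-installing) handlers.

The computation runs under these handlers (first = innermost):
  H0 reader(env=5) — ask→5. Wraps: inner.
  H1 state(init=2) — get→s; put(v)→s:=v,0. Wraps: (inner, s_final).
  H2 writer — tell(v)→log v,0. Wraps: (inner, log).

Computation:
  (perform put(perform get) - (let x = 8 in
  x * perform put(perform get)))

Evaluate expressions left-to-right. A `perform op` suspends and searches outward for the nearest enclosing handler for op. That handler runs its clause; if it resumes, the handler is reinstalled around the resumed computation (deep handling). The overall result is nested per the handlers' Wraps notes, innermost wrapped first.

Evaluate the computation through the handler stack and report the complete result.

Answer: ((0, 2), ())

Step-by-step:
get @ H1 ⇒ 2
put(2) @ H1 ⇒ s:=2
get @ H1 ⇒ 2
put(2) @ H1 ⇒ s:=2
H0 returns 0
H1 returns (0, 2)
H2 returns ((0, 2), ())
= ((0, 2), ())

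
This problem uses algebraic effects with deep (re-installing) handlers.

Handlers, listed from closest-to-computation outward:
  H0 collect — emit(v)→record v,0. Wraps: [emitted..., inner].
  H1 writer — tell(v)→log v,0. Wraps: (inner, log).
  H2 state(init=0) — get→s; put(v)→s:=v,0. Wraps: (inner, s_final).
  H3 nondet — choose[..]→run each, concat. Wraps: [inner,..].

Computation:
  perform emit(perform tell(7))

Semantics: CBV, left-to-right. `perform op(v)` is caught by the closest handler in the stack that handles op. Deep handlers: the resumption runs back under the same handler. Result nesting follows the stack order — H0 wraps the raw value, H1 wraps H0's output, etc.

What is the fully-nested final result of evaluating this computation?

Answer: [(([0, 0], (7)), 0)]

Step-by-step:
tell(7) @ H1 ⇒ log+=7
emit(0) @ H0 ⇒ out+=0
H0 returns [0, 0]
H1 returns ([0, 0], (7))
H2 returns (([0, 0], (7)), 0)
H3 returns [(([0, 0], (7)), 0)]
= [(([0, 0], (7)), 0)]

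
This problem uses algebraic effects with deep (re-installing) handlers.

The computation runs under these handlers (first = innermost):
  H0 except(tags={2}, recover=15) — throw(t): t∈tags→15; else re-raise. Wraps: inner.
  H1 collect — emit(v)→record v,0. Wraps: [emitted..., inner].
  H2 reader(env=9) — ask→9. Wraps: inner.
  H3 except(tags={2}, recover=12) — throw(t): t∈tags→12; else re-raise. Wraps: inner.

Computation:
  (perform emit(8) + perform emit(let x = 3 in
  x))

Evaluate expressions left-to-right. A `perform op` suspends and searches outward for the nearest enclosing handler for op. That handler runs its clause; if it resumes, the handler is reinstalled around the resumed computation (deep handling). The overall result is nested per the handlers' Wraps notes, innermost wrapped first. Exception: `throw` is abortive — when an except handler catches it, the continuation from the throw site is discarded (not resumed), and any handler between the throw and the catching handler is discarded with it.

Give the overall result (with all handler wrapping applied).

Answer: [8, 3, 0]

Working:
emit(8) @ H1 ⇒ out+=8
emit(3) @ H1 ⇒ out+=3
H0 returns 0
H1 returns [8, 3, 0]
H2 returns [8, 3, 0]
H3 returns [8, 3, 0]
= [8, 3, 0]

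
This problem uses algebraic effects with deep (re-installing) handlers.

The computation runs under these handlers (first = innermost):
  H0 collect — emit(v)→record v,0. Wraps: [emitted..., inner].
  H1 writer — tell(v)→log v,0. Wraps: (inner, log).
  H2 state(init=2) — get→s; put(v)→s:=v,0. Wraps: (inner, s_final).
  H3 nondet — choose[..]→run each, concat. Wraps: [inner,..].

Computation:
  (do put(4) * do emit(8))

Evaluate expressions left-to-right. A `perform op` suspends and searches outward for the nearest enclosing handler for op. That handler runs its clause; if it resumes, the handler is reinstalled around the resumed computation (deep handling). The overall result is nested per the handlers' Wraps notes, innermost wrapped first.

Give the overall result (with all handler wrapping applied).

Evaluation trace:
put(4) @ H2 ⇒ s:=4
emit(8) @ H0 ⇒ out+=8
H0 returns [8, 0]
H1 returns ([8, 0], ())
H2 returns (([8, 0], ()), 4)
H3 returns [(([8, 0], ()), 4)]
= [(([8, 0], ()), 4)]

Answer: [(([8, 0], ()), 4)]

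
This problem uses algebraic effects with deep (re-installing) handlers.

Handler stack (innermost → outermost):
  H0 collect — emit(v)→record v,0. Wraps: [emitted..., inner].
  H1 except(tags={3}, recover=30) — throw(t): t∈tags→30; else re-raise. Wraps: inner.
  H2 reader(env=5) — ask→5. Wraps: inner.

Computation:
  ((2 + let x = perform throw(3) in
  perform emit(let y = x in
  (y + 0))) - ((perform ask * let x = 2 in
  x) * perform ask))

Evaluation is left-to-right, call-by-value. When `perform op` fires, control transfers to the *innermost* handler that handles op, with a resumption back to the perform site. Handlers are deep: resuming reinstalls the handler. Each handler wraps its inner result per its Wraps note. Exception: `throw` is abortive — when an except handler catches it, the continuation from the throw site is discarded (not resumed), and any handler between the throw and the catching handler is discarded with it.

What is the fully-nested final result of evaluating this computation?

Evaluation trace:
throw(3) @ H1 caught ⇒ 30
H2 returns 30
= 30

Answer: 30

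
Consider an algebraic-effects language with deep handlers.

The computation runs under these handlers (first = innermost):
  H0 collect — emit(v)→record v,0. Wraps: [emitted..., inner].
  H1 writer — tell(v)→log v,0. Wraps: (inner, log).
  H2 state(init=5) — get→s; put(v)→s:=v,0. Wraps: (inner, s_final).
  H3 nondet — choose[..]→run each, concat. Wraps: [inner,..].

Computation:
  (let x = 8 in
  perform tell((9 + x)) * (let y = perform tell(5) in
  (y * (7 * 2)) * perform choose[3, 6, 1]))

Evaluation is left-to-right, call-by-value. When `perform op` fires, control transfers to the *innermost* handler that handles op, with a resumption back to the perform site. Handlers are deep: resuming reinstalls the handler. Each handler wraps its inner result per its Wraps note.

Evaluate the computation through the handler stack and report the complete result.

Answer: [(([0], (17, 5)), 5), (([0], (17, 5)), 5), (([0], (17, 5)), 5)]

Working:
tell(17) @ H1 ⇒ log+=17
tell(5) @ H1 ⇒ log+=5
choose[3, 6, 1] @ H3
  branch[0] choose=3:
    H0 returns [0]
    H1 returns ([0], (17, 5))
    H2 returns (([0], (17, 5)), 5)
    H3 returns [(([0], (17, 5)), 5)]
  branch[1] choose=6:
    H0 returns [0]
    H1 returns ([0], (17, 5))
    H2 returns (([0], (17, 5)), 5)
    H3 returns [(([0], (17, 5)), 5)]
  branch[2] choose=1:
    H0 returns [0]
    H1 returns ([0], (17, 5))
    H2 returns (([0], (17, 5)), 5)
    H3 returns [(([0], (17, 5)), 5)]
= [(([0], (17, 5)), 5), (([0], (17, 5)), 5), (([0], (17, 5)), 5)]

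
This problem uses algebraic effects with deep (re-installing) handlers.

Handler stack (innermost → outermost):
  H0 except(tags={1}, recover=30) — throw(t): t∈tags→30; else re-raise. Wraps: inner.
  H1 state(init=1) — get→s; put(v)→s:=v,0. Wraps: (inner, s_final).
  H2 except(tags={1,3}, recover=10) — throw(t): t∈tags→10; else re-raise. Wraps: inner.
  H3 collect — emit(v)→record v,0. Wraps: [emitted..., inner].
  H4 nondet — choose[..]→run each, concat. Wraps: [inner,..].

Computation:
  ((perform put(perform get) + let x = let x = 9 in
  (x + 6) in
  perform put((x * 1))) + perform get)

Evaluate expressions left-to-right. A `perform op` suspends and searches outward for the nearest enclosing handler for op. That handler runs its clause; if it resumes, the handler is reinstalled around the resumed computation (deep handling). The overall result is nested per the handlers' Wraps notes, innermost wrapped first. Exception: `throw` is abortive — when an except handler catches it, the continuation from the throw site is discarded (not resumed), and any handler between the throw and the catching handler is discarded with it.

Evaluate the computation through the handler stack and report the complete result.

Evaluation trace:
get @ H1 ⇒ 1
put(1) @ H1 ⇒ s:=1
put(15) @ H1 ⇒ s:=15
get @ H1 ⇒ 15
H0 returns 15
H1 returns (15, 15)
H2 returns (15, 15)
H3 returns [(15, 15)]
H4 returns [[(15, 15)]]
= [[(15, 15)]]

Answer: [[(15, 15)]]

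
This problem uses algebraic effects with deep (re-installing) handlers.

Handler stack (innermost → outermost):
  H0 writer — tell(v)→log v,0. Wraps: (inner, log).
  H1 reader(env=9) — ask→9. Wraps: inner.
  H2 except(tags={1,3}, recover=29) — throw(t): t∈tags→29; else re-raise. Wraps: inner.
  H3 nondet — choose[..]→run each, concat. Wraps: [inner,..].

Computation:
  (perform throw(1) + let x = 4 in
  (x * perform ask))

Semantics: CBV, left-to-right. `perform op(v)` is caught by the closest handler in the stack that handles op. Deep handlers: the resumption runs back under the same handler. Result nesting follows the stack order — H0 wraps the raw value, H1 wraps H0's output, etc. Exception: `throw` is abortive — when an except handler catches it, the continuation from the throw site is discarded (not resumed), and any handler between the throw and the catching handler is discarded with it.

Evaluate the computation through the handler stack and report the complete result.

Evaluation trace:
throw(1) @ H2 caught ⇒ 29
H3 returns [29]
= [29]

Answer: [29]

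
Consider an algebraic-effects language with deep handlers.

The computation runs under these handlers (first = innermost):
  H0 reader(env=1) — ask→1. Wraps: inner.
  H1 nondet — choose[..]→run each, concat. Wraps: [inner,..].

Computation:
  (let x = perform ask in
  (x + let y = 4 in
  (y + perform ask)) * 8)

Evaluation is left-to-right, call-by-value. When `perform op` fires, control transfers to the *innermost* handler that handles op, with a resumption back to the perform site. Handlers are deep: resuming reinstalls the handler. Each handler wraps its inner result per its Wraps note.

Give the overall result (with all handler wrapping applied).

Answer: [48]

Step-by-step:
ask @ H0 ⇒ 1
ask @ H0 ⇒ 1
H0 returns 48
H1 returns [48]
= [48]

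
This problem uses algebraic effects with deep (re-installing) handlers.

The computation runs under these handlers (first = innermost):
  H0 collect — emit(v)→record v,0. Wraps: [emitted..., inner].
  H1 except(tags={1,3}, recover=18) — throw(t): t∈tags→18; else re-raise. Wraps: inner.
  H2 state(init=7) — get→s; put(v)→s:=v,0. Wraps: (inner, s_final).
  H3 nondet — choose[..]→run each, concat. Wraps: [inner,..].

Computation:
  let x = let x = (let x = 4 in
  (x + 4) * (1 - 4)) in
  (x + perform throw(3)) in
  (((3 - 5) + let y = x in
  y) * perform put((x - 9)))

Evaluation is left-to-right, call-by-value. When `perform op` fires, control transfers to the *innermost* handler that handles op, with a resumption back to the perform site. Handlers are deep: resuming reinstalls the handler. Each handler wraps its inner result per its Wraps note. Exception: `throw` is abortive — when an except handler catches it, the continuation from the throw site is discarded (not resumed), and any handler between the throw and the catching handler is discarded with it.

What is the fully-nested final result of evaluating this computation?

Evaluation trace:
throw(3) @ H1 caught ⇒ 18
H2 returns (18, 7)
H3 returns [(18, 7)]
= [(18, 7)]

Answer: [(18, 7)]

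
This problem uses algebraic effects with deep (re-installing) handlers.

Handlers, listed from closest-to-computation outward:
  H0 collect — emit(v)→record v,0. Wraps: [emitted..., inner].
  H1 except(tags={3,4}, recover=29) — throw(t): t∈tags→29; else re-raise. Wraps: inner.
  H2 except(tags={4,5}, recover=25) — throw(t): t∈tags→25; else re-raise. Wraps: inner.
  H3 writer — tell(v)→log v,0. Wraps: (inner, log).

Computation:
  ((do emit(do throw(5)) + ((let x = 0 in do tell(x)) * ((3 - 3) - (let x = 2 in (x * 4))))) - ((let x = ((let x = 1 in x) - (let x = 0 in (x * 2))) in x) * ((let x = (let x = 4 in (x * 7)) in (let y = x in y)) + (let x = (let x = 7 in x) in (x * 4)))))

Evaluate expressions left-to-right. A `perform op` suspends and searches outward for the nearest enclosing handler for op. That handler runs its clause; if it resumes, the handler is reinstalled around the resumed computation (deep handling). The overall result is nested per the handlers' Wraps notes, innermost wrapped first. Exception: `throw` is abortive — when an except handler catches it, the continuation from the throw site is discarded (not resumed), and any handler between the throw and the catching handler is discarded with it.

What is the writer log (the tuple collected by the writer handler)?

Evaluation trace:
throw(5) @ H1 re-raised
throw(5) @ H2 caught ⇒ 25
H3 returns (25, ())
= (25, ())

Answer: ()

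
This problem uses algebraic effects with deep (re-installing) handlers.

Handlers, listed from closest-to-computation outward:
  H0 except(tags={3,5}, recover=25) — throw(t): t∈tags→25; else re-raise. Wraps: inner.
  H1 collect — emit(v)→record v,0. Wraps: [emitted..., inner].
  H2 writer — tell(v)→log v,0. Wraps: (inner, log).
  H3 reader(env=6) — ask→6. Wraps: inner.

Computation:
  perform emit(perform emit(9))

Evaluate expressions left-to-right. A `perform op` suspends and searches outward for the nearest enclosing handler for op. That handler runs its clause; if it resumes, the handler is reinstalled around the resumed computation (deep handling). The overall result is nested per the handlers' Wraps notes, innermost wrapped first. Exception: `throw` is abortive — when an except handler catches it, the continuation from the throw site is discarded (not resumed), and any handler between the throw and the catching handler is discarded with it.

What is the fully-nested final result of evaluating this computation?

Answer: ([9, 0, 0], ())

Working:
emit(9) @ H1 ⇒ out+=9
emit(0) @ H1 ⇒ out+=0
H0 returns 0
H1 returns [9, 0, 0]
H2 returns ([9, 0, 0], ())
H3 returns ([9, 0, 0], ())
= ([9, 0, 0], ())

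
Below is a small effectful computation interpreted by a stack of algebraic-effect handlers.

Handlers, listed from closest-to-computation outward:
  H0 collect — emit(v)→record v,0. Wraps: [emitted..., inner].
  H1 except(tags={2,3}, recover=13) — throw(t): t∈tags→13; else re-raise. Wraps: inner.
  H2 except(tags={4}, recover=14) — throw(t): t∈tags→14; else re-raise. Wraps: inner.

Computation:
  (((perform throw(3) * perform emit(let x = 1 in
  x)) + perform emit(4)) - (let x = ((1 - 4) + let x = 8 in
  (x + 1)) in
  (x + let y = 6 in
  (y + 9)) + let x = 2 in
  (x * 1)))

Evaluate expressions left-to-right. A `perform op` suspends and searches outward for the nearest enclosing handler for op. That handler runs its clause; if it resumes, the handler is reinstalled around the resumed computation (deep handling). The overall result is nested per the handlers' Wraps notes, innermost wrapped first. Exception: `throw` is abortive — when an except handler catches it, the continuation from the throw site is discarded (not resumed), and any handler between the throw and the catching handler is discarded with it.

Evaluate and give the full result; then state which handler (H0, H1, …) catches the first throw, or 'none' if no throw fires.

Evaluation trace:
throw(3) @ H1 caught ⇒ 13
H2 returns 13
= 13

Answer: 13 ; first throw caught by: H1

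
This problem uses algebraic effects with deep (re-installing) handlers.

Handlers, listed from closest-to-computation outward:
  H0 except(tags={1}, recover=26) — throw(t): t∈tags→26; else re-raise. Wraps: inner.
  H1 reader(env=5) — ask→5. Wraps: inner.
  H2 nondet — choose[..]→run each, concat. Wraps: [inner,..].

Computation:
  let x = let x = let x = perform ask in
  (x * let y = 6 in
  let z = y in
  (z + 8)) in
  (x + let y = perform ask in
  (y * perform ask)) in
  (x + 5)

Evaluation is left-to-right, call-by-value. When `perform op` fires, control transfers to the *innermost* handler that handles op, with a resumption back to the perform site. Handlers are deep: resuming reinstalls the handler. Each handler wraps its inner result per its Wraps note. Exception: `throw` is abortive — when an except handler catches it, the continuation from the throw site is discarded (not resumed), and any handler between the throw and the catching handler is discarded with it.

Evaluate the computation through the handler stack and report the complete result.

Answer: [100]

Evaluation trace:
ask @ H1 ⇒ 5
ask @ H1 ⇒ 5
ask @ H1 ⇒ 5
H0 returns 100
H1 returns 100
H2 returns [100]
= [100]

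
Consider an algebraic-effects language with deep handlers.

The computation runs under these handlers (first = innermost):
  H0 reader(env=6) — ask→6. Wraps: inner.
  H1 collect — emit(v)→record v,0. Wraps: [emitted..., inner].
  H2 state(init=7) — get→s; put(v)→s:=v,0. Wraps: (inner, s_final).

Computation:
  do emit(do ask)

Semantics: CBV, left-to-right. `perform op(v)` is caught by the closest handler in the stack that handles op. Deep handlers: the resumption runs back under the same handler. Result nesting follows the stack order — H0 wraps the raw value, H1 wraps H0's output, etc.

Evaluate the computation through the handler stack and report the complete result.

Evaluation trace:
ask @ H0 ⇒ 6
emit(6) @ H1 ⇒ out+=6
H0 returns 0
H1 returns [6, 0]
H2 returns ([6, 0], 7)
= ([6, 0], 7)

Answer: ([6, 0], 7)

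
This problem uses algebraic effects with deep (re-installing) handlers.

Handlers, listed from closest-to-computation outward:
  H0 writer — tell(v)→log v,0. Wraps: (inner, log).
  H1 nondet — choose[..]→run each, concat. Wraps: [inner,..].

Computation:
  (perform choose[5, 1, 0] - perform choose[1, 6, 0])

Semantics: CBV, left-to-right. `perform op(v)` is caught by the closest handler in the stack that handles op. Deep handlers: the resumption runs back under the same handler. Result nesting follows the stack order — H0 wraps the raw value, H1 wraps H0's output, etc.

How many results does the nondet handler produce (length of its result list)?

Step-by-step:
choose[5, 1, 0] @ H1
  branch[0] choose=5:
    choose[1, 6, 0] @ H1
      branch[0] choose=1:
        H0 returns (4, ())
        H1 returns [(4, ())]
      branch[1] choose=6:
        H0 returns (-1, ())
        H1 returns [(-1, ())]
      branch[2] choose=0:
        H0 returns (5, ())
        H1 returns [(5, ())]
  branch[1] choose=1:
    choose[1, 6, 0] @ H1
      branch[0] choose=1:
        H0 returns (0, ())
        H1 returns [(0, ())]
      branch[1] choose=6:
        H0 returns (-5, ())
        H1 returns [(-5, ())]
      branch[2] choose=0:
        H0 returns (1, ())
        H1 returns [(1, ())]
  branch[2] choose=0:
    choose[1, 6, 0] @ H1
      branch[0] choose=1:
        H0 returns (-1, ())
        H1 returns [(-1, ())]
      branch[1] choose=6:
        H0 returns (-6, ())
        H1 returns [(-6, ())]
      branch[2] choose=0:
        H0 returns (0, ())
        H1 returns [(0, ())]
= [(4, ()), (-1, ()), (5, ()), (0, ()), (-5, ()), (1, ()), (-1, ()), (-6, ()), (0, ())]

Answer: 9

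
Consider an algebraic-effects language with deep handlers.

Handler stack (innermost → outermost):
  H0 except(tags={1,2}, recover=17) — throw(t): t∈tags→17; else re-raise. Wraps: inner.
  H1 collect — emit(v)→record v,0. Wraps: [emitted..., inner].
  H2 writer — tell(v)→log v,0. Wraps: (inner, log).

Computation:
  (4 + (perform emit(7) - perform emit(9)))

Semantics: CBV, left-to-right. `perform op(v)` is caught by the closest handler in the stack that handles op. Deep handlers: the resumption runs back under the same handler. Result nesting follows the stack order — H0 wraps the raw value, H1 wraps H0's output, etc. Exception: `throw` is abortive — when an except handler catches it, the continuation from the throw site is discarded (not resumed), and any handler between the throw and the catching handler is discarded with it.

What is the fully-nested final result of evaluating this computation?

Answer: ([7, 9, 4], ())

Step-by-step:
emit(7) @ H1 ⇒ out+=7
emit(9) @ H1 ⇒ out+=9
H0 returns 4
H1 returns [7, 9, 4]
H2 returns ([7, 9, 4], ())
= ([7, 9, 4], ())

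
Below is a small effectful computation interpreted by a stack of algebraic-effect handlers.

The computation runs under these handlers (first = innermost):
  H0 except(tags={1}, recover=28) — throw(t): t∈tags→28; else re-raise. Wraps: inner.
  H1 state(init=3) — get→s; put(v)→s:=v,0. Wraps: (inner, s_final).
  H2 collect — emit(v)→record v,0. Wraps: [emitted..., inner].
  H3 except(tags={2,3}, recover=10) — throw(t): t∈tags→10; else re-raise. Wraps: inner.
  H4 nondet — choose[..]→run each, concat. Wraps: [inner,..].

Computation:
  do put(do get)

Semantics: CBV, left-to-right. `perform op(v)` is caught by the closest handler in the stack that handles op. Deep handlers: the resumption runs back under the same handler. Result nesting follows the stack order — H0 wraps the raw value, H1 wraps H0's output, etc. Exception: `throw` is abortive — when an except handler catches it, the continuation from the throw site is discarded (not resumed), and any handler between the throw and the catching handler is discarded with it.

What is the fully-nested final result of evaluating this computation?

Evaluation trace:
get @ H1 ⇒ 3
put(3) @ H1 ⇒ s:=3
H0 returns 0
H1 returns (0, 3)
H2 returns [(0, 3)]
H3 returns [(0, 3)]
H4 returns [[(0, 3)]]
= [[(0, 3)]]

Answer: [[(0, 3)]]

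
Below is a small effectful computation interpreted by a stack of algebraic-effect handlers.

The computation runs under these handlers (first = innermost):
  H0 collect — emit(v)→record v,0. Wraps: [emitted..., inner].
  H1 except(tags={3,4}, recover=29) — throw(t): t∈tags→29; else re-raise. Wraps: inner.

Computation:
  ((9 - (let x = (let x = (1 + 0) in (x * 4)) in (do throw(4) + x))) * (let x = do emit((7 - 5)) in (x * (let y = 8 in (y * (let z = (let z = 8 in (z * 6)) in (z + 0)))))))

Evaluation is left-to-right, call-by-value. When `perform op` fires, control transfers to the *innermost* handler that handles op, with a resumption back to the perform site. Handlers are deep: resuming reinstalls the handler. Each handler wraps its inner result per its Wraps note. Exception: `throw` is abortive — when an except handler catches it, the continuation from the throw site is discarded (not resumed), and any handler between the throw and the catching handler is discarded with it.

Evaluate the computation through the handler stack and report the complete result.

Step-by-step:
throw(4) @ H1 caught ⇒ 29
= 29

Answer: 29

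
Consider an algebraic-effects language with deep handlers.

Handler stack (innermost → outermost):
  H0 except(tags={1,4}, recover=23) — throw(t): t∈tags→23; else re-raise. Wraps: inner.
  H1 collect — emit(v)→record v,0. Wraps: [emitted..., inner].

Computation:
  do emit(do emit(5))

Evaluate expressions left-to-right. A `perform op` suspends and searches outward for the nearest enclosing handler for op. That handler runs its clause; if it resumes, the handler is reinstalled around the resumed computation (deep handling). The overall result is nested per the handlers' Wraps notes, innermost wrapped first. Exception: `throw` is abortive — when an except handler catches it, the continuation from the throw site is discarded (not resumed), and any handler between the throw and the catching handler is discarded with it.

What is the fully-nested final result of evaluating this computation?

Step-by-step:
emit(5) @ H1 ⇒ out+=5
emit(0) @ H1 ⇒ out+=0
H0 returns 0
H1 returns [5, 0, 0]
= [5, 0, 0]

Answer: [5, 0, 0]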